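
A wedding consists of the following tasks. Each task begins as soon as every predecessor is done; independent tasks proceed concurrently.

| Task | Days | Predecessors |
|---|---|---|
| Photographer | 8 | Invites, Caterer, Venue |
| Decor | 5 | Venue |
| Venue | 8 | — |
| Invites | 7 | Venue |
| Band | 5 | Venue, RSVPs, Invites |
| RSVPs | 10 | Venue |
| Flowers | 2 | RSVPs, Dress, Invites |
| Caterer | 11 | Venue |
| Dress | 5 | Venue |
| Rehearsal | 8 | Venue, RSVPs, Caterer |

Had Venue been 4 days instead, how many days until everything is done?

The binding path is Venue→Caterer→Photographer = 8+11+8 = 27; finish at 27 days.
Venue is on the critical path; changing it to 4 makes that path 23 days.
The critical path is still Venue→Caterer→Photographer; finish is now 23 days.

23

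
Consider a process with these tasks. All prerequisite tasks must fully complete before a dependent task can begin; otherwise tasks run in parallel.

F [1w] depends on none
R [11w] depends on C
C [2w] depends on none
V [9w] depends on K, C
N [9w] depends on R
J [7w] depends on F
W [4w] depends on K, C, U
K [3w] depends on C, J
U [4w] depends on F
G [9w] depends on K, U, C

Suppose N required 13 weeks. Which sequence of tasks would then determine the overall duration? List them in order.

Critical path before the change: C→R→N = 2+11+9 = 22 giving 22 weeks.
Since N is critical, the +4 change carries straight to that chain (now 26 weeks).
That remains the longest chain; total 26 weeks.

C, R, N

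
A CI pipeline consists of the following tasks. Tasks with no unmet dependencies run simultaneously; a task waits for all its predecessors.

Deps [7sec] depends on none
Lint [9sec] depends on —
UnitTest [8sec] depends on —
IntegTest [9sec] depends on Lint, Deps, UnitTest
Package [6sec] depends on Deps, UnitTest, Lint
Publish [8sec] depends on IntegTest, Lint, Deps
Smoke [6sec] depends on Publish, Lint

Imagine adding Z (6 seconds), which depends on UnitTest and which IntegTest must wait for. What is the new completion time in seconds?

37

Originally the project takes 32 seconds.
With Z inserted, IntegTest now waits for max(Lint, Deps, UnitTest, Z).
New critical path: UnitTest→Z→IntegTest→Publish→Smoke = 8+6+9+8+6 = 37 ⇒ 37 seconds.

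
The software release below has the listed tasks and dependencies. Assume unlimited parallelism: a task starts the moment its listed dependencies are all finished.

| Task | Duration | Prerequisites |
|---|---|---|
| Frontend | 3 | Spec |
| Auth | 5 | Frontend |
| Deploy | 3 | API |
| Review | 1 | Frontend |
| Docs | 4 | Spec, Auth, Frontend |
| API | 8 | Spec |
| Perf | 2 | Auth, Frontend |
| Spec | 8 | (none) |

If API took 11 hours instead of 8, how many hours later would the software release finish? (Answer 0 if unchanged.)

Actual critical path: Spec→Frontend→Auth→Docs = 8+3+5+4 = 20 ⇒ 20 hours.
API is off the critical path — its longest chain is 19 hours, giving 1 of slack.
Now Spec→API→Deploy = 8+11+3 = 22 is longest, so the finish becomes 22 hours.
Change in finish: 22 − 20 = +2 hours.

2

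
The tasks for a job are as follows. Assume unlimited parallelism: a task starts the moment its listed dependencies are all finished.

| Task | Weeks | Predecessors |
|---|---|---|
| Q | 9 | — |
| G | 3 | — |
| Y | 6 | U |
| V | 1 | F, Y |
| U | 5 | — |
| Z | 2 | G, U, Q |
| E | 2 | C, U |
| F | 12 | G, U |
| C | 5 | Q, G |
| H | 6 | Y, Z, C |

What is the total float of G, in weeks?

4

The longest chain is Q→C→H = 9+5+6 = 20; overall finish 20 weeks.
Longest path through G: 16 weeks (earliest finish 3, latest finish 7).
Slack of G = 4 − 0 = 4 weeks.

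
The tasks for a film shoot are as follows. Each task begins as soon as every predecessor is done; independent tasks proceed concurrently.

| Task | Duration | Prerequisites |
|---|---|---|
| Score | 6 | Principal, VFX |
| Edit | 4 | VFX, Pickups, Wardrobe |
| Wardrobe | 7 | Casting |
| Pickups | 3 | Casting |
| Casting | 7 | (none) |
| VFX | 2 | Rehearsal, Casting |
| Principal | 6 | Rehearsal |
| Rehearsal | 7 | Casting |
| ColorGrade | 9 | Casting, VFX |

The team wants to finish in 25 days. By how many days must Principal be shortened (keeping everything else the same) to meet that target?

1

Current finish: 26 days; target: 25.
Principal is on every critical path, so each day cut from Principal cuts the finish by one (this holds down to a finish of 25).
Need 26 − 25 = 1 day off Principal → Principal becomes 5 days, finish becomes 25.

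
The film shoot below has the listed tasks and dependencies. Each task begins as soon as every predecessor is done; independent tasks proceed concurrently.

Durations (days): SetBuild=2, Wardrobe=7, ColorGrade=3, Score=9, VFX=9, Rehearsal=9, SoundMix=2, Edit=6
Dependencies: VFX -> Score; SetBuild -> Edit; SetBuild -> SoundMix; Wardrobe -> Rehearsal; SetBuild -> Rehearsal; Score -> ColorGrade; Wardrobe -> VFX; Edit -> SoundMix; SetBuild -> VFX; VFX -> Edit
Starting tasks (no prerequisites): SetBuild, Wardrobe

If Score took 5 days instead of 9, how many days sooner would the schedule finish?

4

Actual critical path: Wardrobe→VFX→Score→ColorGrade = 7+9+9+3 = 28 ⇒ 28 days.
Since Score is critical, the -4 change carries straight to that chain (now 24 days).
Now Wardrobe→VFX→Edit→SoundMix = 7+9+6+2 = 24 is longest, so the finish becomes 24 days.
Change in finish: 24 − 28 = -4 days.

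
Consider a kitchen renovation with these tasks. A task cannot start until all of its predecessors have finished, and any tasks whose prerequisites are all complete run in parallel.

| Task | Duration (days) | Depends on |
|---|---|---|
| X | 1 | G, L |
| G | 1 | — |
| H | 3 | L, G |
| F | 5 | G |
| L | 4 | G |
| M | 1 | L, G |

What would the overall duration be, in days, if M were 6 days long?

Baseline: G→L→H = 1+4+3 = 8 → 8 days.
The longest path through M is only 6 days, so M has float 2.
The binding chain switches to G→L→M = 1+4+6 = 11; finish 11 days.

11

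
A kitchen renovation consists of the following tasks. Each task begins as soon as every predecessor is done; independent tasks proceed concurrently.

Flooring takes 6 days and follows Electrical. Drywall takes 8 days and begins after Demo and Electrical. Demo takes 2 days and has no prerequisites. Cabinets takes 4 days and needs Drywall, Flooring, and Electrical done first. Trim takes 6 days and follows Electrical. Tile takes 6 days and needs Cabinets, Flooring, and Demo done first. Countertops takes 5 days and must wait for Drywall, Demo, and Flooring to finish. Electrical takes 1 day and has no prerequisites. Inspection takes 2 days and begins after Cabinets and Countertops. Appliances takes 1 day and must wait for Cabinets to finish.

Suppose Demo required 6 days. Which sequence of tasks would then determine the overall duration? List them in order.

Demo, Drywall, Cabinets, Tile

The binding path is Demo→Drywall→Cabinets→Tile = 2+8+4+6 = 20; finish at 20 days.
Demo lies on that path, so at 6 days the path becomes 24 days.
The critical path is still Demo→Drywall→Cabinets→Tile; finish is now 24 days.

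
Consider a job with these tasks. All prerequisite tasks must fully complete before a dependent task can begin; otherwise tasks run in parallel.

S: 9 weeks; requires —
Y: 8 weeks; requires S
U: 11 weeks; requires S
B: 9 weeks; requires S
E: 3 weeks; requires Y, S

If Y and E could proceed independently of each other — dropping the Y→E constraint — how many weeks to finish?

20

Before: longest chain S→Y→E = 9+8+3 = 20, finish 20.
Without Y→E, E's earliest start moves from 17 to 9.
After: S→U = 9+11 = 20 → 20 weeks.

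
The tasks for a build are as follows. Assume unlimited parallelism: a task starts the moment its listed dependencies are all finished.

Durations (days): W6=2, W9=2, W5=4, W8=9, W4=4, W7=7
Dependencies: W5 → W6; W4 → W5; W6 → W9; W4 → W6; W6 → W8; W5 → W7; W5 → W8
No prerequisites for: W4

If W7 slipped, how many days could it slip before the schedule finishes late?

4

W4→W5→W6→W8 = 4+4+2+9 = 19 sets the makespan at 19 days.
The longest chain containing W7 totals 15 days.
So W7 can slip 19 − 15 = 4 days.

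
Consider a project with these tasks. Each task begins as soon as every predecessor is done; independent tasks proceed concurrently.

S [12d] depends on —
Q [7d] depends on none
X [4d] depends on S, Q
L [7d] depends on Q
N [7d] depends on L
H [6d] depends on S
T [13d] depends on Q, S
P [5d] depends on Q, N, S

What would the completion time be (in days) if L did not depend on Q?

25

Before: longest chain Q→L→N→P = 7+7+7+5 = 26, finish 26.
Without Q→L, L's earliest start moves from 7 to 0.
The longest chain is now S→T = 12+13 = 25, so the plan takes 25 days.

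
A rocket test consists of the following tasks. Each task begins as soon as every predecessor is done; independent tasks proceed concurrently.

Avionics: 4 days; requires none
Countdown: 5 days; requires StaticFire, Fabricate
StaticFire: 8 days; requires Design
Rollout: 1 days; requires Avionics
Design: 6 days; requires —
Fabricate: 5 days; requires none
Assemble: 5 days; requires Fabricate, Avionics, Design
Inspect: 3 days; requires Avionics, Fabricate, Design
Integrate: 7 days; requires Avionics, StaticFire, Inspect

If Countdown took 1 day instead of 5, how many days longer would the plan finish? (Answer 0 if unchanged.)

0

Baseline: Design→StaticFire→Integrate = 6+8+7 = 21 → 21 days.
The longest path through Countdown is only 19 days, so Countdown has float 2.
That remains the longest chain; total 21 days.
Change in finish: 21 − 21 = +0 days.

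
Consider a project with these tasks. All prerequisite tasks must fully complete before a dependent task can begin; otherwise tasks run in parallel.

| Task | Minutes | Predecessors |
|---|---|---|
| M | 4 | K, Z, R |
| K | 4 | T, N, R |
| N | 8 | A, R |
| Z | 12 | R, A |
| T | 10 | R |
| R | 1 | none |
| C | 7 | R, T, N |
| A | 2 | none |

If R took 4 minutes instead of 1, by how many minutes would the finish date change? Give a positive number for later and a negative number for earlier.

Actual critical path: R→T→K→M = 1+10+4+4 = 19 ⇒ 19 minutes.
R lies on that path, so at 4 minutes the path becomes 22 minutes.
No other chain overtakes it, so the finish is 22 minutes.
Change in finish: 22 − 19 = +3 minutes.

3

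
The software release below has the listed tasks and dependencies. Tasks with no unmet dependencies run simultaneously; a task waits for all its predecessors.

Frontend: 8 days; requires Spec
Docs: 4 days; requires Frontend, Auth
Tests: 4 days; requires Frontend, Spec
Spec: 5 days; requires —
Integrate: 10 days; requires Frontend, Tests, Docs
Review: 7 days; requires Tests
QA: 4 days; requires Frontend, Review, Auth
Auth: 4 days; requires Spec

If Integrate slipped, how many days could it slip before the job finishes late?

Critical path: Spec→Frontend→Tests→Review→QA = 5+8+4+7+4 = 28, so the finish is 28 days.
Longest path through Integrate: 27 days (earliest finish 27, latest finish 28).
Slack of Integrate = 18 − 17 = 1 day.

1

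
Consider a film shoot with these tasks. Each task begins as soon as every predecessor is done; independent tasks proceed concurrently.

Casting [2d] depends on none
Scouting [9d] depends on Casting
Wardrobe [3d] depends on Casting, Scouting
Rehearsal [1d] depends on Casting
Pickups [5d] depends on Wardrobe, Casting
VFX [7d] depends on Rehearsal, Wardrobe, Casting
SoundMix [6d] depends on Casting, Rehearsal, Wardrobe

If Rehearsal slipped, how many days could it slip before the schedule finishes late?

11

Critical path: Casting→Scouting→Wardrobe→VFX = 2+9+3+7 = 21, so the finish is 21 days.
Rehearsal finishes as early as 3 and must finish by 14.
So Rehearsal can slip 14 − 3 = 11 days.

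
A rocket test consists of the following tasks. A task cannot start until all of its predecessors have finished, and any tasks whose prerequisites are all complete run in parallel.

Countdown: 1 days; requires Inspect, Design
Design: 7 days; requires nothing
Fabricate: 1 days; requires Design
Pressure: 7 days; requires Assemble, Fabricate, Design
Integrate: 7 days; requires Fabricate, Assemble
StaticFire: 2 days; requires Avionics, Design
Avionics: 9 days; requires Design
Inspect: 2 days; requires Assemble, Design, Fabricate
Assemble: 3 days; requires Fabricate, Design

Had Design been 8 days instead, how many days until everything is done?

Critical path before the change: Design→Fabricate→Assemble→Pressure = 7+1+3+7 = 18 giving 18 days.
Since Design is critical, the +1 change carries straight to that chain (now 19 days).
That remains the longest chain; total 19 days.

19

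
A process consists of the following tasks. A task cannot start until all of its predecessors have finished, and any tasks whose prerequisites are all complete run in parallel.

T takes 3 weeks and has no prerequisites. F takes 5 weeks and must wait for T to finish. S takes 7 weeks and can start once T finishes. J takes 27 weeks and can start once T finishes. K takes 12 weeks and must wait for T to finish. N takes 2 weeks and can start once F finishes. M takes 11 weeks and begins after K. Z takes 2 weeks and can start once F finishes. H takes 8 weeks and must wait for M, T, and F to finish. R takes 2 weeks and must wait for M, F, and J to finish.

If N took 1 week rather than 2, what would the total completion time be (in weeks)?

34

Critical path before the change: T→K→M→H = 3+12+11+8 = 34 giving 34 weeks.
The longest path through N is only 10 weeks, so N has float 24.
The critical path is still T→K→M→H; finish is now 34 weeks.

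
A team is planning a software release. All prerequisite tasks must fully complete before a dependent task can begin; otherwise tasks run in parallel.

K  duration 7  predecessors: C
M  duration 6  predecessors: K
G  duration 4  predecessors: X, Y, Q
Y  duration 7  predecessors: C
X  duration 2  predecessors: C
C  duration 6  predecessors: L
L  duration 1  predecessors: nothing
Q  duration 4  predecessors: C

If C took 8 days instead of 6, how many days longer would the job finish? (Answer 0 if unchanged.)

Critical path before the change: L→C→K→M = 1+6+7+6 = 20 giving 20 days.
C lies on that path, so at 8 days the path becomes 22 days.
The critical path is still L→C→K→M; finish is now 22 days.
Change in finish: 22 − 20 = +2 days.

2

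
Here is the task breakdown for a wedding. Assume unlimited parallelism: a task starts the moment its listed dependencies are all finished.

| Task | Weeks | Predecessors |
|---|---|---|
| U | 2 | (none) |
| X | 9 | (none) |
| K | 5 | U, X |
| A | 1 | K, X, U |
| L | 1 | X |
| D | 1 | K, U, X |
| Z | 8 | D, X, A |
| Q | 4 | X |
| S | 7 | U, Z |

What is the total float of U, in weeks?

7

Critical path: X→K→A→Z→S = 9+5+1+8+7 = 30, so the finish is 30 weeks.
U finishes as early as 2 and must finish by 9.
Slack of U = 7 − 0 = 7 weeks.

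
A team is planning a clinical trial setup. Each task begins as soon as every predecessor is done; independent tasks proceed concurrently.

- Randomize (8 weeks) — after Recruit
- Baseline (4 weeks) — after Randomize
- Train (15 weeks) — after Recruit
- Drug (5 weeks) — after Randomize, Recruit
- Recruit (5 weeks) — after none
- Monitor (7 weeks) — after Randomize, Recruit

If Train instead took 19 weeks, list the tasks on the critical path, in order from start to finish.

Recruit, Train

Critical path before the change: Recruit→Train = 5+15 = 20 giving 20 weeks.
Train lies on that path, so at 19 weeks the path becomes 24 weeks.
That remains the longest chain; total 24 weeks.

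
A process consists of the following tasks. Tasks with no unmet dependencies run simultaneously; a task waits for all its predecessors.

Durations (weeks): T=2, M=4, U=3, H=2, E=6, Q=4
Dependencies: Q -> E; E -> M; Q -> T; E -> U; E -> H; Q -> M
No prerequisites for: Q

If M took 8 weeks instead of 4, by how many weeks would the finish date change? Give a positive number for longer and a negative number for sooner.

Actual critical path: Q→E→M = 4+6+4 = 14 ⇒ 14 weeks.
M lies on that path, so at 8 weeks the path becomes 18 weeks.
That remains the longest chain; total 18 weeks.
Change in finish: 18 − 14 = +4 weeks.

4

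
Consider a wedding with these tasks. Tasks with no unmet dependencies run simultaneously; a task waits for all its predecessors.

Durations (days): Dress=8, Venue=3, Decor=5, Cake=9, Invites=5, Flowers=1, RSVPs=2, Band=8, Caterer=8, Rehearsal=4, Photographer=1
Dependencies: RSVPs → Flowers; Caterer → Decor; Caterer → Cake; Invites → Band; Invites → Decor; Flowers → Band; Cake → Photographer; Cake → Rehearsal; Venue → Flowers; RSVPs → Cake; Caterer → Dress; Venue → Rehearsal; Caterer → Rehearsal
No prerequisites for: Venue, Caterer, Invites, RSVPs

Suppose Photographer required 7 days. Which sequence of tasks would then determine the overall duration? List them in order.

The binding path is Caterer→Cake→Rehearsal = 8+9+4 = 21; finish at 21 days.
Photographer has 3 days of float (longest path through it is 18).
The binding chain switches to Caterer→Cake→Photographer = 8+9+7 = 24; finish 24 days.

Caterer, Cake, Photographer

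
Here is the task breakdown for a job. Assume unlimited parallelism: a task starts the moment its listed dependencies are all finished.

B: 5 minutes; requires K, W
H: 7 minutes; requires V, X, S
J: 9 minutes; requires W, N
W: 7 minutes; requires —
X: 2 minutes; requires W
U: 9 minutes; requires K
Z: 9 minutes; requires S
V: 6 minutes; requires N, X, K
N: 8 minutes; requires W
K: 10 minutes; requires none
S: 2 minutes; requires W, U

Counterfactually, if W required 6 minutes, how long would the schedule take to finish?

Baseline: K→U→S→Z = 10+9+2+9 = 30 → 30 minutes.
W is off the critical path — its longest chain is 28 minutes, giving 2 of slack.
No other chain overtakes it, so the finish is 30 minutes.

30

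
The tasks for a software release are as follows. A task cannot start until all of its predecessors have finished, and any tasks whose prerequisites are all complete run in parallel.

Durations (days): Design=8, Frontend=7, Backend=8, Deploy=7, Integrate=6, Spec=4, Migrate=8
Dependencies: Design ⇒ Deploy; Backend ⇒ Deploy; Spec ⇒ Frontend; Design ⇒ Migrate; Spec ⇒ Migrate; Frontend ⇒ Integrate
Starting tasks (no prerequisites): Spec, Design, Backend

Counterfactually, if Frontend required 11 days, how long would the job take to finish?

Critical path before the change: Spec→Frontend→Integrate = 4+7+6 = 17 giving 17 days.
Since Frontend is critical, the +4 change carries straight to that chain (now 21 days).
No other chain overtakes it, so the finish is 21 days.

21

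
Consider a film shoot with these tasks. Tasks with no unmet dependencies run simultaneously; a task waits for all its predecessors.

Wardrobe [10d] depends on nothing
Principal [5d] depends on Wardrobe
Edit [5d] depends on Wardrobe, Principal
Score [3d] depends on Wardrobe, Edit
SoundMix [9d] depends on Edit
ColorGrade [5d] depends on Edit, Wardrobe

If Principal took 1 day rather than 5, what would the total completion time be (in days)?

Actual critical path: Wardrobe→Principal→Edit→SoundMix = 10+5+5+9 = 29 ⇒ 29 days.
Principal is on the critical path; changing it to 1 makes that path 25 days.
No other chain overtakes it, so the finish is 25 days.

25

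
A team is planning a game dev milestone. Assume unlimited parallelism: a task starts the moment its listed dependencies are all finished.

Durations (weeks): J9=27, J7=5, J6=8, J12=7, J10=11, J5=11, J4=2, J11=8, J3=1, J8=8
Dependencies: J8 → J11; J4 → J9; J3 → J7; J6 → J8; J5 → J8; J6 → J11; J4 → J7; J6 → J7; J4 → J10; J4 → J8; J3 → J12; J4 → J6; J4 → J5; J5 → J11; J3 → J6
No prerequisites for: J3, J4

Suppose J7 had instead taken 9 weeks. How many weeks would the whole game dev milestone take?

29

The binding path is J4→J5→J8→J11 = 2+11+8+8 = 29; finish at 29 weeks.
J7 is off the critical path — its longest chain is 15 weeks, giving 14 of slack.
No other chain overtakes it, so the finish is 29 weeks.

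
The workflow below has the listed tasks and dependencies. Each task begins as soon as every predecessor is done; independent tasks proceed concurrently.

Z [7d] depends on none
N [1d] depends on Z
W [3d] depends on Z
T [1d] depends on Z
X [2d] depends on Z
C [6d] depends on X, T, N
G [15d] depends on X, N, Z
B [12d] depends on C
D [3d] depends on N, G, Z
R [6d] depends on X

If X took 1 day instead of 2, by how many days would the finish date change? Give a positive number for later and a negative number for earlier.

The binding path is Z→X→C→B = 7+2+6+12 = 27; finish at 27 days.
X is on the critical path; changing it to 1 makes that path 26 days.
Now Z→N→C→B = 7+1+6+12 = 26 is longest, so the finish becomes 26 days.
Change in finish: 26 − 27 = -1 days.

-1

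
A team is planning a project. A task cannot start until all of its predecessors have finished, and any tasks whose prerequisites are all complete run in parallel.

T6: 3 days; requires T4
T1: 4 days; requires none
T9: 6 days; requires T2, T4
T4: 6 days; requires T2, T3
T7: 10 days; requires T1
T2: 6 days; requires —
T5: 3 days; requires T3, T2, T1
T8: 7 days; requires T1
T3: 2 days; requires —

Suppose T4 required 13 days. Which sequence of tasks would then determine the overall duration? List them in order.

T2, T4, T9

Baseline: T2→T4→T9 = 6+6+6 = 18 → 18 days.
Since T4 is critical, the +7 change carries straight to that chain (now 25 days).
That remains the longest chain; total 25 days.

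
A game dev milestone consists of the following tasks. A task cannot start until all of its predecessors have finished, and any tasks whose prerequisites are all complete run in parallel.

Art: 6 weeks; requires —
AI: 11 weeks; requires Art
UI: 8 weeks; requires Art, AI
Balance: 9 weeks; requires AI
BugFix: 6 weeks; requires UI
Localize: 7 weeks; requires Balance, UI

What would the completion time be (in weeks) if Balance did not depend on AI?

Original critical path: Art→AI→Balance→Localize = 6+11+9+7 = 33 ⇒ 33 weeks.
Without AI→Balance, Balance's earliest start moves from 17 to 0.
After: Art→AI→UI→Localize = 6+11+8+7 = 32 → 32 weeks.

32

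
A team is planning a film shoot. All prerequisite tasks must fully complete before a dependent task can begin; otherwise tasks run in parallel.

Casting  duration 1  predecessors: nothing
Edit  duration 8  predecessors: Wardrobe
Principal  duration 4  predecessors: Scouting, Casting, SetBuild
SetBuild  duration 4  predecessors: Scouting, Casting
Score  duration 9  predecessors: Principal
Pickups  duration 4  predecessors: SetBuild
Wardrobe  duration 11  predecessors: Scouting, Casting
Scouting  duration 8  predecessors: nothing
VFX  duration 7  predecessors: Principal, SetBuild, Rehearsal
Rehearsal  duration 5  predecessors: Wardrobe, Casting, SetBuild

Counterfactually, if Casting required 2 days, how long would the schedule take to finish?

31

Baseline: Scouting→Wardrobe→Rehearsal→VFX = 8+11+5+7 = 31 → 31 days.
The longest path through Casting is only 24 days, so Casting has float 7.
That remains the longest chain; total 31 days.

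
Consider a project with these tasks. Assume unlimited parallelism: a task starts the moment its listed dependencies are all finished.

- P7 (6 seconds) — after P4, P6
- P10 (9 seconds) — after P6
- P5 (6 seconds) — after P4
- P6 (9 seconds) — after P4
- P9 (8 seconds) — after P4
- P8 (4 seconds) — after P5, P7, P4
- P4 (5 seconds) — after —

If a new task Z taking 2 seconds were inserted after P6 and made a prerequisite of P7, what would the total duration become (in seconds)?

26

Originally the plan takes 24 seconds.
With Z inserted, P7 now waits for max(P4, P6, Z).
New critical path: P4→P6→Z→P7→P8 = 5+9+2+6+4 = 26 ⇒ 26 seconds.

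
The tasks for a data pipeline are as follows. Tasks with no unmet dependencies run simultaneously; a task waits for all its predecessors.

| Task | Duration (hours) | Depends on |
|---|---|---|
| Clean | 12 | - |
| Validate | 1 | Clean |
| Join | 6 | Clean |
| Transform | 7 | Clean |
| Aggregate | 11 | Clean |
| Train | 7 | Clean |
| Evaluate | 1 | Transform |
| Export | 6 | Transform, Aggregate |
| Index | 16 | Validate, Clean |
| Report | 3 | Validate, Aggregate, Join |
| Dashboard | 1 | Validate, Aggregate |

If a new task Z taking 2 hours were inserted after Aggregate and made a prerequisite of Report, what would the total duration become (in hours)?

Originally the project takes 29 hours.
With Z inserted, Report now waits for max(Validate, Aggregate, Join, Z).
New critical path: Clean→Validate→Index = 12+1+16 = 29 ⇒ 29 hours.

29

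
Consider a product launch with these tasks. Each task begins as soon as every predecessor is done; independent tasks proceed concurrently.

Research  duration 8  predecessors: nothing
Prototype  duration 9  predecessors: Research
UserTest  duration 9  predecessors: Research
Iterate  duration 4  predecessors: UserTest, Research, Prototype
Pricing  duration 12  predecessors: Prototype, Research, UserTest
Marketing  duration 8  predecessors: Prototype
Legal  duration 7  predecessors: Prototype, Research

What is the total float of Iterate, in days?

8

Critical path: Research→Prototype→Pricing = 8+9+12 = 29, so the finish is 29 days.
The longest chain containing Iterate totals 21 days.
Float = 29 − 21 = 8.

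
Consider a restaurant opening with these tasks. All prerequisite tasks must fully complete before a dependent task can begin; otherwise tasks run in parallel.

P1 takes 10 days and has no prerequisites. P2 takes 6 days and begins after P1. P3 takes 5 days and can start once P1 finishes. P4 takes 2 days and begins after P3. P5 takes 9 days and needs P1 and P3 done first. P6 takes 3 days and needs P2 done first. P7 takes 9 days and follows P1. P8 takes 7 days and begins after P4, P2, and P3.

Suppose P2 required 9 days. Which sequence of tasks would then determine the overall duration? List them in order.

Baseline: P1→P3→P4→P8 = 10+5+2+7 = 24 → 24 days.
The longest path through P2 is only 23 days, so P2 has float 1.
New critical path: P1→P2→P8 = 10+9+7 = 26 ⇒ 26 days.

P1, P2, P8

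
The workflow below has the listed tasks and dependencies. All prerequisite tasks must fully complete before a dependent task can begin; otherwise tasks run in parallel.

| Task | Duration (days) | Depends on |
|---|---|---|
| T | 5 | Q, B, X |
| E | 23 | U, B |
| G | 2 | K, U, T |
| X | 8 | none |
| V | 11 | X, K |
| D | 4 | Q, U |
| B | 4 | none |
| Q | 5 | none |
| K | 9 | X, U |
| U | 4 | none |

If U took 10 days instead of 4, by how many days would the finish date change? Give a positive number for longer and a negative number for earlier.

Critical path before the change: X→K→V = 8+9+11 = 28 giving 28 days.
U is off the critical path — its longest chain is 27 days, giving 1 of slack.
Now U→E = 10+23 = 33 is longest, so the finish becomes 33 days.
Change in finish: 33 − 28 = +5 days.

5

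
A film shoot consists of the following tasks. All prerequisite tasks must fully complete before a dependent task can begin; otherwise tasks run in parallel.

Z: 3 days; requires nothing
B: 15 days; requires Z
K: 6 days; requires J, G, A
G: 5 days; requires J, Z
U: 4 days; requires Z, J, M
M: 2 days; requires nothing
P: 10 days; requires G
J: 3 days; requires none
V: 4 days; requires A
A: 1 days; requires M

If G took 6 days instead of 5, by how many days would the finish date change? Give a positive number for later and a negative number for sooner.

1

As given, the longest chain is J→G→P = 3+5+10 = 18, so the finish is 18 days.
Since G is critical, the +1 change carries straight to that chain (now 19 days).
That remains the longest chain; total 19 days.
Change in finish: 19 − 18 = +1 days.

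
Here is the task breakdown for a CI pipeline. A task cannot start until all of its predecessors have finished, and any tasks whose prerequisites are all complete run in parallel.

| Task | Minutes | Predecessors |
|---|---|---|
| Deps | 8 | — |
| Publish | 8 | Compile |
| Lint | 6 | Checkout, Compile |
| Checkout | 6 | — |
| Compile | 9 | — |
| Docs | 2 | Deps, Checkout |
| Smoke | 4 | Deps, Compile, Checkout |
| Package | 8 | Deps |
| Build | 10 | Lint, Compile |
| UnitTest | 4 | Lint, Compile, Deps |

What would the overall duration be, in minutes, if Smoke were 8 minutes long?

25

Actual critical path: Compile→Lint→Build = 9+6+10 = 25 ⇒ 25 minutes.
Smoke is off the critical path — its longest chain is 13 minutes, giving 12 of slack.
The critical path is still Compile→Lint→Build; finish is now 25 minutes.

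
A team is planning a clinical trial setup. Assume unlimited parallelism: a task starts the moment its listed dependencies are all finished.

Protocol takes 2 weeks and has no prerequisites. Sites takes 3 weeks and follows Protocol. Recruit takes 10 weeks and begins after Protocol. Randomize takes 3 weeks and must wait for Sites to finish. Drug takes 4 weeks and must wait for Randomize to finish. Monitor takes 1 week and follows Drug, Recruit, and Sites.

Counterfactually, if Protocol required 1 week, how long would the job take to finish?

Actual critical path: Protocol→Sites→Randomize→Drug→Monitor = 2+3+3+4+1 = 13 ⇒ 13 weeks.
Since Protocol is critical, the -1 change carries straight to that chain (now 12 weeks).
The critical path is still Protocol→Sites→Randomize→Drug→Monitor; finish is now 12 weeks.

12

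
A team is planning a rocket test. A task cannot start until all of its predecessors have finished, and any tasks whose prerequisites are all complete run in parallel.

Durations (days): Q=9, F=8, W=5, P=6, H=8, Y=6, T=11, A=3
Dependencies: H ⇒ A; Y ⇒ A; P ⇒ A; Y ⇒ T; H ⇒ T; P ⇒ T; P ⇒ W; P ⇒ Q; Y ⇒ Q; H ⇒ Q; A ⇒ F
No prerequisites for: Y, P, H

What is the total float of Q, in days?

H→A→F = 8+3+8 = 19 sets the makespan at 19 days.
Longest path through Q: 17 days (earliest finish 17, latest finish 19).
Float = 19 − 17 = 2.

2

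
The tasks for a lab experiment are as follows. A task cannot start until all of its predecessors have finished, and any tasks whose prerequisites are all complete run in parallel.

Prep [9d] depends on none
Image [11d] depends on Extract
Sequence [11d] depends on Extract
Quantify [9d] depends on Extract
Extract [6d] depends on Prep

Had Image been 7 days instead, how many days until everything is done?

Actual critical path: Prep→Extract→Image = 9+6+11 = 26 ⇒ 26 days.
Image lies on that path, so at 7 days the path becomes 22 days.
New critical path: Prep→Extract→Sequence = 9+6+11 = 26 ⇒ 26 days.

26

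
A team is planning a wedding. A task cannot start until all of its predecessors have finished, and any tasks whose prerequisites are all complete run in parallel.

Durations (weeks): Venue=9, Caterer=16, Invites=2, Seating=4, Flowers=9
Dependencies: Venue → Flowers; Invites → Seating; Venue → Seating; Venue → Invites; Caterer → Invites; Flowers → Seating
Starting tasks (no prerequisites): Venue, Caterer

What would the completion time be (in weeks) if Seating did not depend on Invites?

22

Original critical path: Venue→Flowers→Seating = 9+9+4 = 22 ⇒ 22 weeks.
Dropping Invites→Seating doesn't change Seating's earliest start (18); another predecessor still binds.
After: Venue→Flowers→Seating = 9+9+4 = 22 → 22 weeks.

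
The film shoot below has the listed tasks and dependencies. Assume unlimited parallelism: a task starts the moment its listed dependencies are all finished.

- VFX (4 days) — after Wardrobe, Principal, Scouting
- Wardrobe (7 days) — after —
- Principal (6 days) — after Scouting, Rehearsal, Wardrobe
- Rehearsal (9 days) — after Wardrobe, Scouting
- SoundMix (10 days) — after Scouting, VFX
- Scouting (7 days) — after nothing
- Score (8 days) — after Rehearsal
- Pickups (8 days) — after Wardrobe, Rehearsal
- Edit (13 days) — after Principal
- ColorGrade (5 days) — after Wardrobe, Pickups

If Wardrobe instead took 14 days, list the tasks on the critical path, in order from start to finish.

Actual critical path: Wardrobe→Rehearsal→Principal→VFX→SoundMix = 7+9+6+4+10 = 36 ⇒ 36 days.
Since Wardrobe is critical, the +7 change carries straight to that chain (now 43 days).
That remains the longest chain; total 43 days.

Wardrobe, Rehearsal, Principal, VFX, SoundMix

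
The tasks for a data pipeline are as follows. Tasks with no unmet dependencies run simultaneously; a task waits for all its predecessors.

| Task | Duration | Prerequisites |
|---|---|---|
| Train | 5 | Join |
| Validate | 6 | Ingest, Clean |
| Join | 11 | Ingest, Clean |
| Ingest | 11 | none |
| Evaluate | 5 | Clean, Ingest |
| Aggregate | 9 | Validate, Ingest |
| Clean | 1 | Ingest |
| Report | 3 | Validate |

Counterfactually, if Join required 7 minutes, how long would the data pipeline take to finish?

27

As given, the longest chain is Ingest→Clean→Join→Train = 11+1+11+5 = 28, so the finish is 28 minutes.
Join is on the critical path; changing it to 7 makes that path 24 minutes.
New critical path: Ingest→Clean→Validate→Aggregate = 11+1+6+9 = 27 ⇒ 27 minutes.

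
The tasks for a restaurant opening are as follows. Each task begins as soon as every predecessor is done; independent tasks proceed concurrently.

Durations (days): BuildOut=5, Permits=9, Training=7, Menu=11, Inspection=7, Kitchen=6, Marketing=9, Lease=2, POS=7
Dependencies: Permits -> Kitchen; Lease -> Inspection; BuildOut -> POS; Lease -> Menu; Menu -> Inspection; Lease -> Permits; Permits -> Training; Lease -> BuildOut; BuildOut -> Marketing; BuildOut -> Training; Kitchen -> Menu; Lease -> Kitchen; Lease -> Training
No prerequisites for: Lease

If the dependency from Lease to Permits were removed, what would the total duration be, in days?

33

With the dependency in place, Lease→Permits→Kitchen→Menu→Inspection = 2+9+6+11+7 = 35 sets the finish at 35 days.
Without Lease→Permits, Permits's earliest start moves from 2 to 0.
The longest chain is now Permits→Kitchen→Menu→Inspection = 9+6+11+7 = 33, so the restaurant opening takes 33 days.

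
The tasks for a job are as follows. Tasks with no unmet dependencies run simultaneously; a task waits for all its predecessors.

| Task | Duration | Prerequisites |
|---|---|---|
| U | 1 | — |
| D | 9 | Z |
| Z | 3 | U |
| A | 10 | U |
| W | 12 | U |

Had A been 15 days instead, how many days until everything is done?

As given, the longest chain is U→Z→D = 1+3+9 = 13, so the finish is 13 days.
A has 2 days of float (longest path through it is 11).
New critical path: U→A = 1+15 = 16 ⇒ 16 days.

16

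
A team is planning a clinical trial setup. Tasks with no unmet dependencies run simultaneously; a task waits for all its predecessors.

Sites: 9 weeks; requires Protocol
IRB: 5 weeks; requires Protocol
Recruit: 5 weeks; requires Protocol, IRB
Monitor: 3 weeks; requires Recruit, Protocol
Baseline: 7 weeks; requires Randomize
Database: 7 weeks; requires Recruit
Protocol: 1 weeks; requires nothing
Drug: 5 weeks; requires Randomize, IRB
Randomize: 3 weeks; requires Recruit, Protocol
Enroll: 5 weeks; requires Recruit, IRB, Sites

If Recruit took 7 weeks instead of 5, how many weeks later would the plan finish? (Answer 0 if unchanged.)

2

As given, the longest chain is Protocol→IRB→Recruit→Randomize→Baseline = 1+5+5+3+7 = 21, so the finish is 21 weeks.
Since Recruit is critical, the +2 change carries straight to that chain (now 23 weeks).
The critical path is still Protocol→IRB→Recruit→Randomize→Baseline; finish is now 23 weeks.
Change in finish: 23 − 21 = +2 weeks.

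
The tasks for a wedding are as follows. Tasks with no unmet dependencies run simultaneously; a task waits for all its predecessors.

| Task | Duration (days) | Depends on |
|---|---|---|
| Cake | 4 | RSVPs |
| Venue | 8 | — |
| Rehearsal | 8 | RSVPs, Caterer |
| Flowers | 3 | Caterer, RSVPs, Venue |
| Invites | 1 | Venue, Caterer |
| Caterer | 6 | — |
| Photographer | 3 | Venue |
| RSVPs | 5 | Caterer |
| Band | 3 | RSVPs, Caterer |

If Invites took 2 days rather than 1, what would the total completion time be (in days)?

Baseline: Caterer→RSVPs→Rehearsal = 6+5+8 = 19 → 19 days.
Invites has 10 days of float (longest path through it is 9).
That remains the longest chain; total 19 days.

19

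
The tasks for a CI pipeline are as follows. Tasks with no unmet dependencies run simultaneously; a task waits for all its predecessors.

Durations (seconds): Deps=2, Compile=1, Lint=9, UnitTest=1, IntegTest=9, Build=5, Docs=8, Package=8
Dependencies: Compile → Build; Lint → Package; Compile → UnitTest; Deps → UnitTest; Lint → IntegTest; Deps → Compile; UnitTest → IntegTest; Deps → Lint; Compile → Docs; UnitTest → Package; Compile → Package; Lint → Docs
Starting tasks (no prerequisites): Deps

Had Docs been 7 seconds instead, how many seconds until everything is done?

Baseline: Deps→Lint→IntegTest = 2+9+9 = 20 → 20 seconds.
Docs is off the critical path — its longest chain is 19 seconds, giving 1 of slack.
The critical path is still Deps→Lint→IntegTest; finish is now 20 seconds.

20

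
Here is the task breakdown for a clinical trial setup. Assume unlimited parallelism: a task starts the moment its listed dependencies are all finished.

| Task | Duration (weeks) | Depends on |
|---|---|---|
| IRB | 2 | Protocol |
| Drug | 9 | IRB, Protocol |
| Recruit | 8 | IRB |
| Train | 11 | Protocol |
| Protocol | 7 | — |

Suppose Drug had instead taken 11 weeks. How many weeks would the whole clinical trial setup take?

Critical path before the change: Protocol→IRB→Drug = 7+2+9 = 18 giving 18 weeks.
Drug lies on that path, so at 11 weeks the path becomes 20 weeks.
No other chain overtakes it, so the finish is 20 weeks.

20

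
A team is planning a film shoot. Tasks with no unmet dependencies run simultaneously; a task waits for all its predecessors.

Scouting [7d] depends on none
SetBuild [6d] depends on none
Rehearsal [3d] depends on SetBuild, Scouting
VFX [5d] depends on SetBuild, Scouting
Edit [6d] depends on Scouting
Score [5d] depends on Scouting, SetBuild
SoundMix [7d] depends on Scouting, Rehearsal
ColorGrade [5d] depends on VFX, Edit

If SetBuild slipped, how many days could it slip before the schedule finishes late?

The longest chain is Scouting→Edit→ColorGrade = 7+6+5 = 18; overall finish 18 days.
The longest chain containing SetBuild totals 16 days.
So SetBuild can slip 8 − 6 = 2 days.

2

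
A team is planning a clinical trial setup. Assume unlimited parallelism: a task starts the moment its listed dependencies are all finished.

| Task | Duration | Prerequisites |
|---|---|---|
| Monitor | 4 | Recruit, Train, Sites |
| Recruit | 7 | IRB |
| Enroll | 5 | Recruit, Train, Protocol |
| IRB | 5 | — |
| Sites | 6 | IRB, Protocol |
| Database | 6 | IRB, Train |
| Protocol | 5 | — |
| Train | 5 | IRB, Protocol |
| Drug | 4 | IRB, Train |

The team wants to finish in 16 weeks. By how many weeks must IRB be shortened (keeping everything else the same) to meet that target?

1

Current finish: 17 weeks; target: 16.
IRB is on every critical path, so each week cut from IRB cuts the finish by one (this holds down to a finish of 16).
Need 17 − 16 = 1 week off IRB → IRB becomes 4 weeks, finish becomes 16.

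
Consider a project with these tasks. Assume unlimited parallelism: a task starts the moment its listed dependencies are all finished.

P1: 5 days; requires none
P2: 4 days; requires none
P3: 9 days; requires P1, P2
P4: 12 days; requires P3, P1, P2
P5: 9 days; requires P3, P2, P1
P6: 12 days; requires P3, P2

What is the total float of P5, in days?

Critical path: P1→P3→P4 = 5+9+12 = 26, so the finish is 26 days.
Longest path through P5: 23 days (earliest finish 23, latest finish 26).
Slack of P5 = 17 − 14 = 3 days.

3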